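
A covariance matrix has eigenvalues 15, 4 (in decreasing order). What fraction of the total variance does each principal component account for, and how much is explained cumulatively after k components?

Step 1 — total variance = trace(Sigma) = Σ λ_i = 15 + 4 = 19.

Step 2 — fraction explained by component i = λ_i / Σ λ:
  PC1: 15/19 = 0.7895
  PC2: 4/19 = 0.2105

Step 3 — cumulative fraction after k components = (λ_1 + ... + λ_k) / Σ λ:
  k = 1: 15/19 = 0.7895
  k = 2: (15 + 4)/19 = 19/19 = 1

Summary (fraction, with percent):

explained: PC1 0.7895 (78.95%), PC2 0.2105 (21.05%);  cumulative: 0.7895, 1


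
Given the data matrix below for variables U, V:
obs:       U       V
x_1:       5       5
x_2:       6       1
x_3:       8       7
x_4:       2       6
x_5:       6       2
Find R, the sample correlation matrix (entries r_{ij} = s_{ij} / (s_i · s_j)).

Step 1 — column means:
  mean(U) = (5 + 6 + 8 + 2 + 6) / 5 = 27/5 = 5.4
  mean(V) = (5 + 1 + 7 + 6 + 2) / 5 = 21/5 = 4.2

Step 2 — sample variances and covariances s[i,j] = (1/(n-1)) · Σ_k (x_{k,i} - mean_i) · (x_{k,j} - mean_j), with n-1 = 4:
  s[U,U] = ((-0.4)·(-0.4) + (0.6)·(0.6) + (2.6)·(2.6) + (-3.4)·(-3.4) + (0.6)·(0.6)) / 4 = 19.2/4 = 4.8
  s[U,V] = ((-0.4)·(0.8) + (0.6)·(-3.2) + (2.6)·(2.8) + (-3.4)·(1.8) + (0.6)·(-2.2)) / 4 = -2.4/4 = -0.6
  s[V,V] = ((0.8)·(0.8) + (-3.2)·(-3.2) + (2.8)·(2.8) + (1.8)·(1.8) + (-2.2)·(-2.2)) / 4 = 26.8/4 = 6.7
  Sample standard deviations s_i = √(s[i,i]):
  s(U) = √(4.8) = 2.1909
  s(V) = √(6.7) = 2.5884

Step 3 — r_{ij} = s_{ij} / (s_i · s_j):
  r[U,U] = 1 (diagonal).
  r[U,V] = -0.6 / (2.1909 · 2.5884) = -0.6 / 5.671 = -0.1058
  r[V,V] = 1 (diagonal).

R is symmetric with unit diagonal. Assembling:

R = [[1, -0.1058],
 [-0.1058, 1]]


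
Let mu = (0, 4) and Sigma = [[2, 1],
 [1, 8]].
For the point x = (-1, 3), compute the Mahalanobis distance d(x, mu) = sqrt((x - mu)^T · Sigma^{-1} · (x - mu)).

Step 1 — centre the observation: (x - mu) = (-1, -1).

Step 2 — invert Sigma. det(Sigma) = 2·8 - (1)² = 15.
  Sigma^{-1} = (1/det) · [[d, -b], [-b, a]] = [[0.5333, -0.0667],
 [-0.0667, 0.1333]].

Step 3 — form the quadratic (x - mu)^T · Sigma^{-1} · (x - mu):
  Sigma^{-1} · (x - mu) = (-0.4667, -0.0667).
  (x - mu)^T · [Sigma^{-1} · (x - mu)] = (-1)·(-0.4667) + (-1)·(-0.0667) = 0.5333.

Step 4 — take square root: d = √(0.5333) ≈ 0.7303.

d(x, mu) = √(0.5333) ≈ 0.7303


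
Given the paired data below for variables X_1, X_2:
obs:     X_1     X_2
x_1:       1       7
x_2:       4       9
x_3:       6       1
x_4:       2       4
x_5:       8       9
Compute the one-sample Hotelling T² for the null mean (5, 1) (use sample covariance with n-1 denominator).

Step 1 — sample mean vector:
  mean(X_1) = (1 + 4 + 6 + 2 + 8) / 5 = 21/5 = 4.2
  mean(X_2) = (7 + 9 + 1 + 4 + 9) / 5 = 30/5 = 6
  x̄ = (4.2, 6),  deviation x̄ - mu_0 = (4.2, 6) - (5, 1) = (-0.8, 5).

Step 2 — sample covariance matrix, S[i,j] = (1/(n-1)) · Σ_k (x_{k,i} - mean_i) · (x_{k,j} - mean_j), divisor n-1 = 4:
  S[X_1,X_1] = ((-3.2)·(-3.2) + (-0.2)·(-0.2) + (1.8)·(1.8) + (-2.2)·(-2.2) + (3.8)·(3.8)) / 4 = 32.8/4 = 8.2
  S[X_1,X_2] = ((-3.2)·(1) + (-0.2)·(3) + (1.8)·(-5) + (-2.2)·(-2) + (3.8)·(3)) / 4 = 3/4 = 0.75
  S[X_2,X_2] = ((1)·(1) + (3)·(3) + (-5)·(-5) + (-2)·(-2) + (3)·(3)) / 4 = 48/4 = 12
  S = [[8.2, 0.75],
 [0.75, 12]].

Step 3 — invert S. det(S) = 8.2·12 - (0.75)² = 97.8375.
  S^{-1} = (1/det) · [[d, -b], [-b, a]] = [[0.1227, -0.0077],
 [-0.0077, 0.0838]].

Step 4 — quadratic form (x̄ - mu_0)^T · S^{-1} · (x̄ - mu_0):
  S^{-1} · (x̄ - mu_0) = (-0.1365, 0.4252),
  (x̄ - mu_0)^T · [...] = (-0.8)·(-0.1365) + (5)·(0.4252) = 2.2351.

Step 5 — scale by n: T² = 5 · 2.2351 = 11.1757.

T² ≈ 11.1757


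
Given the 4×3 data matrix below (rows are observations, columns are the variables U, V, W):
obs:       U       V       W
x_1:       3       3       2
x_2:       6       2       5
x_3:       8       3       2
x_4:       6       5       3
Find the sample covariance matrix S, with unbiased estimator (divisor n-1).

Step 1 — column means:
  mean(U) = (3 + 6 + 8 + 6) / 4 = 23/4 = 5.75
  mean(V) = (3 + 2 + 3 + 5) / 4 = 13/4 = 3.25
  mean(W) = (2 + 5 + 2 + 3) / 4 = 12/4 = 3

Step 2 — sample covariance S[i,j] = (1/(n-1)) · Σ_k (x_{k,i} - mean_i) · (x_{k,j} - mean_j), with n-1 = 3.
  S[U,U] = ((-2.75)·(-2.75) + (0.25)·(0.25) + (2.25)·(2.25) + (0.25)·(0.25)) / 3 = 12.75/3 = 4.25
  S[U,V] = ((-2.75)·(-0.25) + (0.25)·(-1.25) + (2.25)·(-0.25) + (0.25)·(1.75)) / 3 = 0.25/3 = 0.0833
  S[U,W] = ((-2.75)·(-1) + (0.25)·(2) + (2.25)·(-1) + (0.25)·(0)) / 3 = 1/3 = 0.3333
  S[V,V] = ((-0.25)·(-0.25) + (-1.25)·(-1.25) + (-0.25)·(-0.25) + (1.75)·(1.75)) / 3 = 4.75/3 = 1.5833
  S[V,W] = ((-0.25)·(-1) + (-1.25)·(2) + (-0.25)·(-1) + (1.75)·(0)) / 3 = -2/3 = -0.6667
  S[W,W] = ((-1)·(-1) + (2)·(2) + (-1)·(-1) + (0)·(0)) / 3 = 6/3 = 2

S is symmetric (S[j,i] = S[i,j]). Assembling:

S = [[4.25, 0.0833, 0.3333],
 [0.0833, 1.5833, -0.6667],
 [0.3333, -0.6667, 2]]


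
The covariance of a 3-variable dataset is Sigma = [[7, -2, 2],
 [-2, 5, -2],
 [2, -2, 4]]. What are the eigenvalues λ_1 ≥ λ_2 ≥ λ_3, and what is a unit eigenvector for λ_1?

Step 1 — characteristic polynomial p(λ) = det(λI - Sigma) = λ³ - tr·λ² + c_1·λ - det, where tr = trace, c_1 = sum of the principal 2×2 minors, det = det(Sigma):
  tr = 7 + 5 + 4 = 16,
  c_1 = (7·5 - (-2)²) + (7·4 - (2)²) + (5·4 - (-2)²) = 31 + 24 + 16 = 71,
  det = 7·(5·4 - (-2)²) - (-2)·((-2)·4 - (-2)·(2)) + (2)·((-2)·(-2) - 5·(2)) = 7·(16) - (-2)·(-4) + (2)·(-6) = 92.
  So p(λ) = λ³ - 16λ² + 71λ - 92.
Step 2 — look for an integer root (rational root theorem: any rational root is an integer divisor of 92). Testing λ = 4:
  p(4) = 64 - 256 + 284 - 92 = 0  ✓
  Dividing out (λ - 4): p(λ) = (λ - 4)(λ² - 12λ + 23).
Step 3 — remaining eigenvalues from the quadratic λ² - 12λ + 23 = 0:
  Δ = 12² - 4·23 = 144 - 92 = 52,  λ = (12 ± √52)/2 = (12 ± 7.2111)/2 ≈ 9.6056 or 2.3944.
  Sorted: λ_1 = 9.6056,  λ_2 = 4,  λ_3 = 2.3944  (check: sum = 16 = tr ✓).

Step 4 — unit eigenvector for λ_1 ≈ 9.6056: v spans the null space of (Sigma - λ_1 I), whose rows are
  r_1 = (-2.6056, -2, 2),  r_2 = (-2, -4.6056, -2),  r_3 = (2, -2, -5.6056).
  v is orthogonal to every row, so take v ∝ r_1 × r_2 = ((-2)·(-2) - (2)·(-4.6056), (2)·(-2) - (-2.6056)·(-2), (-2.6056)·(-4.6056) - (-2)·(-2)) ≈ (13.2111, -9.2111, 8).
  Let u = (13.2111, -9.2111, 8).
  ||u|| = √((13.2111)² + (-9.2111)² + (8)²) = √(323.3776) ≈ 17.9827,  v_1 = u/||u|| ≈ (0.7347, -0.5122, 0.4449) (||v_1|| = 1).

λ_1 = 9.6056,  λ_2 = 4,  λ_3 = 2.3944;  v_1 ≈ (0.7347, -0.5122, 0.4449)


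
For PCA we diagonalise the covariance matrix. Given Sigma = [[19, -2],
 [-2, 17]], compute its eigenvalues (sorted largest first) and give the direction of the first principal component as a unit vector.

Step 1 — characteristic polynomial of 2×2 Sigma:
  det(Sigma - λI) = λ² - trace · λ + det = 0.
  trace = 19 + 17 = 36, det = 19·17 - (-2)² = 319.
Step 2 — discriminant:
  Δ = trace² - 4·det = 1296 - 1276 = 20.
Step 3 — eigenvalues:
  λ = (trace ± √Δ)/2 = (36 ± 4.4721)/2,
  λ_1 = 20.2361,  λ_2 = 15.7639.

Step 4 — unit eigenvector for λ_1: solve (Sigma - λ_1 I)v = 0. First row:
  (19 - 20.2361)·v_x + (-2)·v_y = 0, i.e. (-1.2361)·v_x + (-2)·v_y = 0,
  so v ∝ (b, λ_1 - a) = (-2, 1.2361); multiply by -1 so the first entry is positive: u = (2, -1.2361).
  ||u|| = √((2)² + (-1.2361)²) = √(5.5279) ≈ 2.3511,
  v_1 = u/||u|| ≈ (0.8507, -0.5257) (||v_1|| = 1).

λ_1 = 20.2361,  λ_2 = 15.7639;  v_1 ≈ (0.8507, -0.5257)


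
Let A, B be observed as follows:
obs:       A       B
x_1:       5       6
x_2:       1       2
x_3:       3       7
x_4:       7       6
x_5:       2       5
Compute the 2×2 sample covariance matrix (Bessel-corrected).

Step 1 — column means:
  mean(A) = (5 + 1 + 3 + 7 + 2) / 5 = 18/5 = 3.6
  mean(B) = (6 + 2 + 7 + 6 + 5) / 5 = 26/5 = 5.2

Step 2 — sample covariance S[i,j] = (1/(n-1)) · Σ_k (x_{k,i} - mean_i) · (x_{k,j} - mean_j), with n-1 = 4.
  S[A,A] = ((1.4)·(1.4) + (-2.6)·(-2.6) + (-0.6)·(-0.6) + (3.4)·(3.4) + (-1.6)·(-1.6)) / 4 = 23.2/4 = 5.8
  S[A,B] = ((1.4)·(0.8) + (-2.6)·(-3.2) + (-0.6)·(1.8) + (3.4)·(0.8) + (-1.6)·(-0.2)) / 4 = 11.4/4 = 2.85
  S[B,B] = ((0.8)·(0.8) + (-3.2)·(-3.2) + (1.8)·(1.8) + (0.8)·(0.8) + (-0.2)·(-0.2)) / 4 = 14.8/4 = 3.7

S is symmetric (S[j,i] = S[i,j]). Assembling:

S = [[5.8, 2.85],
 [2.85, 3.7]]


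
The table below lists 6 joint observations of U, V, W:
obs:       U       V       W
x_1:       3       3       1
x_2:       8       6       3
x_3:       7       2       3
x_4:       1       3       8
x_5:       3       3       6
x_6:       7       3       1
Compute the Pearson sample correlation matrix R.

Step 1 — column means:
  mean(U) = (3 + 8 + 7 + 1 + 3 + 7) / 6 = 29/6 = 4.8333
  mean(V) = (3 + 6 + 2 + 3 + 3 + 3) / 6 = 20/6 = 3.3333
  mean(W) = (1 + 3 + 3 + 8 + 6 + 1) / 6 = 22/6 = 3.6667

Step 2 — sample variances and covariances s[i,j] = (1/(n-1)) · Σ_k (x_{k,i} - mean_i) · (x_{k,j} - mean_j), with n-1 = 5:
  s[U,U] = ((-1.8333)·(-1.8333) + (3.1667)·(3.1667) + (2.1667)·(2.1667) + (-3.8333)·(-3.8333) + (-1.8333)·(-1.8333) + (2.1667)·(2.1667)) / 5 = 40.8333/5 = 8.1667
  s[U,V] = ((-1.8333)·(-0.3333) + (3.1667)·(2.6667) + (2.1667)·(-1.3333) + (-3.8333)·(-0.3333) + (-1.8333)·(-0.3333) + (2.1667)·(-0.3333)) / 5 = 7.3333/5 = 1.4667
  s[U,W] = ((-1.8333)·(-2.6667) + (3.1667)·(-0.6667) + (2.1667)·(-0.6667) + (-3.8333)·(4.3333) + (-1.8333)·(2.3333) + (2.1667)·(-2.6667)) / 5 = -25.3333/5 = -5.0667
  s[V,V] = ((-0.3333)·(-0.3333) + (2.6667)·(2.6667) + (-1.3333)·(-1.3333) + (-0.3333)·(-0.3333) + (-0.3333)·(-0.3333) + (-0.3333)·(-0.3333)) / 5 = 9.3333/5 = 1.8667
  s[V,W] = ((-0.3333)·(-2.6667) + (2.6667)·(-0.6667) + (-1.3333)·(-0.6667) + (-0.3333)·(4.3333) + (-0.3333)·(2.3333) + (-0.3333)·(-2.6667)) / 5 = -1.3333/5 = -0.2667
  s[W,W] = ((-2.6667)·(-2.6667) + (-0.6667)·(-0.6667) + (-0.6667)·(-0.6667) + (4.3333)·(4.3333) + (2.3333)·(2.3333) + (-2.6667)·(-2.6667)) / 5 = 39.3333/5 = 7.8667
  Sample standard deviations s_i = √(s[i,i]):
  s(U) = √(8.1667) = 2.8577
  s(V) = √(1.8667) = 1.3663
  s(W) = √(7.8667) = 2.8048

Step 3 — r_{ij} = s_{ij} / (s_i · s_j):
  r[U,U] = 1 (diagonal).
  r[U,V] = 1.4667 / (2.8577 · 1.3663) = 1.4667 / 3.9044 = 0.3756
  r[U,W] = -5.0667 / (2.8577 · 2.8048) = -5.0667 / 8.0153 = -0.6321
  r[V,V] = 1 (diagonal).
  r[V,W] = -0.2667 / (1.3663 · 2.8048) = -0.2667 / 3.832 = -0.0696
  r[W,W] = 1 (diagonal).

R is symmetric with unit diagonal. Assembling:

R = [[1, 0.3756, -0.6321],
 [0.3756, 1, -0.0696],
 [-0.6321, -0.0696, 1]]


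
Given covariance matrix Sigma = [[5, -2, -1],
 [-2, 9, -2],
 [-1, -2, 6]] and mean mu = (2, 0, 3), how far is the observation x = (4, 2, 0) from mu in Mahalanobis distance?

Step 1 — centre the observation: (x - mu) = (2, 2, -3).

Step 2 — invert Sigma (cofactor / det for 3×3, or solve directly):
  Sigma^{-1} = [[0.2392, 0.067, 0.0622],
 [0.067, 0.1388, 0.0574],
 [0.0622, 0.0574, 0.1962]].

Step 3 — form the quadratic (x - mu)^T · Sigma^{-1} · (x - mu):
  Sigma^{-1} · (x - mu) = (0.4258, 0.2392, -0.3493).
  (x - mu)^T · [Sigma^{-1} · (x - mu)] = (2)·(0.4258) + (2)·(0.2392) + (-3)·(-0.3493) = 2.378.

Step 4 — take square root: d = √(2.378) ≈ 1.5421.

d(x, mu) = √(2.378) ≈ 1.5421


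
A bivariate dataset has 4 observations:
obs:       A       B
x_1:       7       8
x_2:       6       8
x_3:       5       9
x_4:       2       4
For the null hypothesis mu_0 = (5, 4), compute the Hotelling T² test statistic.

Step 1 — sample mean vector:
  mean(A) = (7 + 6 + 5 + 2) / 4 = 20/4 = 5
  mean(B) = (8 + 8 + 9 + 4) / 4 = 29/4 = 7.25
  x̄ = (5, 7.25),  deviation x̄ - mu_0 = (5, 7.25) - (5, 4) = (0, 3.25).

Step 2 — sample covariance matrix, S[i,j] = (1/(n-1)) · Σ_k (x_{k,i} - mean_i) · (x_{k,j} - mean_j), divisor n-1 = 3:
  S[A,A] = ((2)·(2) + (1)·(1) + (0)·(0) + (-3)·(-3)) / 3 = 14/3 = 4.6667
  S[A,B] = ((2)·(0.75) + (1)·(0.75) + (0)·(1.75) + (-3)·(-3.25)) / 3 = 12/3 = 4
  S[B,B] = ((0.75)·(0.75) + (0.75)·(0.75) + (1.75)·(1.75) + (-3.25)·(-3.25)) / 3 = 14.75/3 = 4.9167
  S = [[4.6667, 4],
 [4, 4.9167]].

Step 3 — invert S. det(S) = 4.6667·4.9167 - (4)² = 6.9444.
  S^{-1} = (1/det) · [[d, -b], [-b, a]] = [[0.708, -0.576],
 [-0.576, 0.672]].

Step 4 — quadratic form (x̄ - mu_0)^T · S^{-1} · (x̄ - mu_0):
  S^{-1} · (x̄ - mu_0) = (-1.872, 2.184),
  (x̄ - mu_0)^T · [...] = (0)·(-1.872) + (3.25)·(2.184) = 7.098.

Step 5 — scale by n: T² = 4 · 7.098 = 28.392.

T² ≈ 28.392


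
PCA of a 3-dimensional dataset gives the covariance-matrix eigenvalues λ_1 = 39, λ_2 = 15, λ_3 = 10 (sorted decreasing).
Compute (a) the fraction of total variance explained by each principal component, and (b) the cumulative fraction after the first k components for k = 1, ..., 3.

Step 1 — total variance = trace(Sigma) = Σ λ_i = 39 + 15 + 10 = 64.

Step 2 — fraction explained by component i = λ_i / Σ λ:
  PC1: 39/64 = 0.6094
  PC2: 15/64 = 0.2344
  PC3: 10/64 = 0.1562

Step 3 — cumulative fraction after k components = (λ_1 + ... + λ_k) / Σ λ:
  k = 1: 39/64 = 0.6094
  k = 2: (39 + 15)/64 = 54/64 = 0.8438
  k = 3: (39 + 15 + 10)/64 = 64/64 = 1

Summary (fraction, with percent):

explained: PC1 0.6094 (60.94%), PC2 0.2344 (23.44%), PC3 0.1562 (15.62%);  cumulative: 0.6094, 0.8438, 1


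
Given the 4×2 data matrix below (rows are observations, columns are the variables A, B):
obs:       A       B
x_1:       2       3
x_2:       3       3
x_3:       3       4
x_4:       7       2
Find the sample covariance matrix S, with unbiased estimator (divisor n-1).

Step 1 — column means:
  mean(A) = (2 + 3 + 3 + 7) / 4 = 15/4 = 3.75
  mean(B) = (3 + 3 + 4 + 2) / 4 = 12/4 = 3

Step 2 — sample covariance S[i,j] = (1/(n-1)) · Σ_k (x_{k,i} - mean_i) · (x_{k,j} - mean_j), with n-1 = 3.
  S[A,A] = ((-1.75)·(-1.75) + (-0.75)·(-0.75) + (-0.75)·(-0.75) + (3.25)·(3.25)) / 3 = 14.75/3 = 4.9167
  S[A,B] = ((-1.75)·(0) + (-0.75)·(0) + (-0.75)·(1) + (3.25)·(-1)) / 3 = -4/3 = -1.3333
  S[B,B] = ((0)·(0) + (0)·(0) + (1)·(1) + (-1)·(-1)) / 3 = 2/3 = 0.6667

S is symmetric (S[j,i] = S[i,j]). Assembling:

S = [[4.9167, -1.3333],
 [-1.3333, 0.6667]]


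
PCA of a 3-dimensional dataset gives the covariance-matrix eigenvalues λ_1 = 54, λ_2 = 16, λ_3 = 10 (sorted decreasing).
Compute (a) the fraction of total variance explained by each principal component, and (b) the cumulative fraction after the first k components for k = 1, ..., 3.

Step 1 — total variance = trace(Sigma) = Σ λ_i = 54 + 16 + 10 = 80.

Step 2 — fraction explained by component i = λ_i / Σ λ:
  PC1: 54/80 = 0.675
  PC2: 16/80 = 0.2
  PC3: 10/80 = 0.125

Step 3 — cumulative fraction after k components = (λ_1 + ... + λ_k) / Σ λ:
  k = 1: 54/80 = 0.675
  k = 2: (54 + 16)/80 = 70/80 = 0.875
  k = 3: (54 + 16 + 10)/80 = 80/80 = 1

Summary (fraction, with percent):

explained: PC1 0.675 (67.5%), PC2 0.2 (20%), PC3 0.125 (12.5%);  cumulative: 0.675, 0.875, 1


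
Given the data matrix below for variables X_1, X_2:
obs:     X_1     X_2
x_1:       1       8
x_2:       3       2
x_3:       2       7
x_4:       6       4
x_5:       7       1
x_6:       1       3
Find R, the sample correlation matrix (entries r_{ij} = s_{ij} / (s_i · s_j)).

Step 1 — column means:
  mean(X_1) = (1 + 3 + 2 + 6 + 7 + 1) / 6 = 20/6 = 3.3333
  mean(X_2) = (8 + 2 + 7 + 4 + 1 + 3) / 6 = 25/6 = 4.1667

Step 2 — sample variances and covariances s[i,j] = (1/(n-1)) · Σ_k (x_{k,i} - mean_i) · (x_{k,j} - mean_j), with n-1 = 5:
  s[X_1,X_1] = ((-2.3333)·(-2.3333) + (-0.3333)·(-0.3333) + (-1.3333)·(-1.3333) + (2.6667)·(2.6667) + (3.6667)·(3.6667) + (-2.3333)·(-2.3333)) / 5 = 33.3333/5 = 6.6667
  s[X_1,X_2] = ((-2.3333)·(3.8333) + (-0.3333)·(-2.1667) + (-1.3333)·(2.8333) + (2.6667)·(-0.1667) + (3.6667)·(-3.1667) + (-2.3333)·(-1.1667)) / 5 = -21.3333/5 = -4.2667
  s[X_2,X_2] = ((3.8333)·(3.8333) + (-2.1667)·(-2.1667) + (2.8333)·(2.8333) + (-0.1667)·(-0.1667) + (-3.1667)·(-3.1667) + (-1.1667)·(-1.1667)) / 5 = 38.8333/5 = 7.7667
  Sample standard deviations s_i = √(s[i,i]):
  s(X_1) = √(6.6667) = 2.582
  s(X_2) = √(7.7667) = 2.7869

Step 3 — r_{ij} = s_{ij} / (s_i · s_j):
  r[X_1,X_1] = 1 (diagonal).
  r[X_1,X_2] = -4.2667 / (2.582 · 2.7869) = -4.2667 / 7.1957 = -0.5929
  r[X_2,X_2] = 1 (diagonal).

R is symmetric with unit diagonal. Assembling:

R = [[1, -0.5929],
 [-0.5929, 1]]


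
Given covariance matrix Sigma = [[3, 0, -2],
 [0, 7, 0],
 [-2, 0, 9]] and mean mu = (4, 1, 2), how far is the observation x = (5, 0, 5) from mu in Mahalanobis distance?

Step 1 — centre the observation: (x - mu) = (1, -1, 3).

Step 2 — invert Sigma (cofactor / det for 3×3, or solve directly):
  Sigma^{-1} = [[0.3913, 0, 0.087],
 [0, 0.1429, 0],
 [0.087, 0, 0.1304]].

Step 3 — form the quadratic (x - mu)^T · Sigma^{-1} · (x - mu):
  Sigma^{-1} · (x - mu) = (0.6522, -0.1429, 0.4783).
  (x - mu)^T · [Sigma^{-1} · (x - mu)] = (1)·(0.6522) + (-1)·(-0.1429) + (3)·(0.4783) = 2.2298.

Step 4 — take square root: d = √(2.2298) ≈ 1.4933.

d(x, mu) = √(2.2298) ≈ 1.4933


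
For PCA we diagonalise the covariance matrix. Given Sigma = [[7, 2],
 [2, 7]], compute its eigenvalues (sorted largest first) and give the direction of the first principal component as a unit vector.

Step 1 — characteristic polynomial of 2×2 Sigma:
  det(Sigma - λI) = λ² - trace · λ + det = 0.
  trace = 7 + 7 = 14, det = 7·7 - (2)² = 45.
Step 2 — discriminant:
  Δ = trace² - 4·det = 196 - 180 = 16.
Step 3 — eigenvalues:
  λ = (trace ± √Δ)/2 = (14 ± 4)/2,
  λ_1 = 9,  λ_2 = 5.

Step 4 — unit eigenvector for λ_1: solve (Sigma - λ_1 I)v = 0. First row:
  (7 - 9)·v_x + (2)·v_y = 0, i.e. (-2)·v_x + (2)·v_y = 0,
  so v ∝ (b, λ_1 - a) = (2, 2) = u.
  ||u|| = √((2)² + (2)²) = √(8) ≈ 2.8284,
  v_1 = u/||u|| ≈ (0.7071, 0.7071) (||v_1|| = 1).

λ_1 = 9,  λ_2 = 5;  v_1 ≈ (0.7071, 0.7071)


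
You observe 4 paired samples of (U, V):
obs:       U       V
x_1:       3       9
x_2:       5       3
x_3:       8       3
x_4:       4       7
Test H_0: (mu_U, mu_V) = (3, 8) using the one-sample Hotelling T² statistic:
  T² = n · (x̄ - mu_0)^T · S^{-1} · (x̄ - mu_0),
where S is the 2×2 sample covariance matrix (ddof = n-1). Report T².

Step 1 — sample mean vector:
  mean(U) = (3 + 5 + 8 + 4) / 4 = 20/4 = 5
  mean(V) = (9 + 3 + 3 + 7) / 4 = 22/4 = 5.5
  x̄ = (5, 5.5),  deviation x̄ - mu_0 = (5, 5.5) - (3, 8) = (2, -2.5).

Step 2 — sample covariance matrix, S[i,j] = (1/(n-1)) · Σ_k (x_{k,i} - mean_i) · (x_{k,j} - mean_j), divisor n-1 = 3:
  S[U,U] = ((-2)·(-2) + (0)·(0) + (3)·(3) + (-1)·(-1)) / 3 = 14/3 = 4.6667
  S[U,V] = ((-2)·(3.5) + (0)·(-2.5) + (3)·(-2.5) + (-1)·(1.5)) / 3 = -16/3 = -5.3333
  S[V,V] = ((3.5)·(3.5) + (-2.5)·(-2.5) + (-2.5)·(-2.5) + (1.5)·(1.5)) / 3 = 27/3 = 9
  S = [[4.6667, -5.3333],
 [-5.3333, 9]].

Step 3 — invert S. det(S) = 4.6667·9 - (-5.3333)² = 13.5556.
  S^{-1} = (1/det) · [[d, -b], [-b, a]] = [[0.6639, 0.3934],
 [0.3934, 0.3443]].

Step 4 — quadratic form (x̄ - mu_0)^T · S^{-1} · (x̄ - mu_0):
  S^{-1} · (x̄ - mu_0) = (0.3443, -0.0738),
  (x̄ - mu_0)^T · [...] = (2)·(0.3443) + (-2.5)·(-0.0738) = 0.873.

Step 5 — scale by n: T² = 4 · 0.873 = 3.4918.

T² ≈ 3.4918


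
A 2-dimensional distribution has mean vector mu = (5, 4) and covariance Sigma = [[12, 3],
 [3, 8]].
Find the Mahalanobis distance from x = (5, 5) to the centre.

Step 1 — centre the observation: (x - mu) = (0, 1).

Step 2 — invert Sigma. det(Sigma) = 12·8 - (3)² = 87.
  Sigma^{-1} = (1/det) · [[d, -b], [-b, a]] = [[0.092, -0.0345],
 [-0.0345, 0.1379]].

Step 3 — form the quadratic (x - mu)^T · Sigma^{-1} · (x - mu):
  Sigma^{-1} · (x - mu) = (-0.0345, 0.1379).
  (x - mu)^T · [Sigma^{-1} · (x - mu)] = (0)·(-0.0345) + (1)·(0.1379) = 0.1379.

Step 4 — take square root: d = √(0.1379) ≈ 0.3714.

d(x, mu) = √(0.1379) ≈ 0.3714


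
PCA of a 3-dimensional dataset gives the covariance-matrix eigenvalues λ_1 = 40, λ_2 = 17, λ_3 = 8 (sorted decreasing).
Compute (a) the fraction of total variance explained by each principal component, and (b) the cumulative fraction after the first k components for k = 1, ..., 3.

Step 1 — total variance = trace(Sigma) = Σ λ_i = 40 + 17 + 8 = 65.

Step 2 — fraction explained by component i = λ_i / Σ λ:
  PC1: 40/65 = 0.6154
  PC2: 17/65 = 0.2615
  PC3: 8/65 = 0.1231

Step 3 — cumulative fraction after k components = (λ_1 + ... + λ_k) / Σ λ:
  k = 1: 40/65 = 0.6154
  k = 2: (40 + 17)/65 = 57/65 = 0.8769
  k = 3: (40 + 17 + 8)/65 = 65/65 = 1

Summary (fraction, with percent):

explained: PC1 0.6154 (61.54%), PC2 0.2615 (26.15%), PC3 0.1231 (12.31%);  cumulative: 0.6154, 0.8769, 1


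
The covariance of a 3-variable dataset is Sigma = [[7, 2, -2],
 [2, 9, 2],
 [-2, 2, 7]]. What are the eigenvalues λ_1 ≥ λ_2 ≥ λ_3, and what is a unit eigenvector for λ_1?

Step 1 — characteristic polynomial p(λ) = det(λI - Sigma) = λ³ - tr·λ² + c_1·λ - det, where tr = trace, c_1 = sum of the principal 2×2 minors, det = det(Sigma):
  tr = 7 + 9 + 7 = 23,
  c_1 = (7·9 - (2)²) + (7·7 - (-2)²) + (9·7 - (2)²) = 59 + 45 + 59 = 163,
  det = 7·(9·7 - (2)²) - (2)·((2)·7 - (2)·(-2)) + (-2)·((2)·(2) - 9·(-2)) = 7·(59) - (2)·(18) + (-2)·(22) = 333.
  So p(λ) = λ³ - 23λ² + 163λ - 333.
Step 2 — look for an integer root (rational root theorem: any rational root is an integer divisor of 333). Testing λ = 9:
  p(9) = 729 - 1863 + 1467 - 333 = 0  ✓
  Dividing out (λ - 9): p(λ) = (λ - 9)(λ² - 14λ + 37).
Step 3 — remaining eigenvalues from the quadratic λ² - 14λ + 37 = 0:
  Δ = 14² - 4·37 = 196 - 148 = 48,  λ = (14 ± √48)/2 = (14 ± 6.9282)/2 ≈ 10.4641 or 3.5359.
  Sorted: λ_1 = 10.4641,  λ_2 = 9,  λ_3 = 3.5359  (check: sum = 23 = tr ✓).

Step 4 — unit eigenvector for λ_1 ≈ 10.4641: v spans the null space of (Sigma - λ_1 I), whose rows are
  r_1 = (-3.4641, 2, -2),  r_2 = (2, -1.4641, 2),  r_3 = (-2, 2, -3.4641).
  v is orthogonal to every row, so take v ∝ r_1 × r_2 = ((2)·(2) - (-2)·(-1.4641), (-2)·(2) - (-3.4641)·(2), (-3.4641)·(-1.4641) - (2)·(2)) ≈ (1.0718, 2.9282, 1.0718).
  Let u = (1.0718, 2.9282, 1.0718).
  ||u|| = √((1.0718)² + (2.9282)² + (1.0718)²) = √(10.8719) ≈ 3.2973,  v_1 = u/||u|| ≈ (0.3251, 0.8881, 0.3251) (||v_1|| = 1).

λ_1 = 10.4641,  λ_2 = 9,  λ_3 = 3.5359;  v_1 ≈ (0.3251, 0.8881, 0.3251)


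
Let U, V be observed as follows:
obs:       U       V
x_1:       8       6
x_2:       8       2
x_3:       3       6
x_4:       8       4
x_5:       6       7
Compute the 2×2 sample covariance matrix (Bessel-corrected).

Step 1 — column means:
  mean(U) = (8 + 8 + 3 + 8 + 6) / 5 = 33/5 = 6.6
  mean(V) = (6 + 2 + 6 + 4 + 7) / 5 = 25/5 = 5

Step 2 — sample covariance S[i,j] = (1/(n-1)) · Σ_k (x_{k,i} - mean_i) · (x_{k,j} - mean_j), with n-1 = 4.
  S[U,U] = ((1.4)·(1.4) + (1.4)·(1.4) + (-3.6)·(-3.6) + (1.4)·(1.4) + (-0.6)·(-0.6)) / 4 = 19.2/4 = 4.8
  S[U,V] = ((1.4)·(1) + (1.4)·(-3) + (-3.6)·(1) + (1.4)·(-1) + (-0.6)·(2)) / 4 = -9/4 = -2.25
  S[V,V] = ((1)·(1) + (-3)·(-3) + (1)·(1) + (-1)·(-1) + (2)·(2)) / 4 = 16/4 = 4

S is symmetric (S[j,i] = S[i,j]). Assembling:

S = [[4.8, -2.25],
 [-2.25, 4]]


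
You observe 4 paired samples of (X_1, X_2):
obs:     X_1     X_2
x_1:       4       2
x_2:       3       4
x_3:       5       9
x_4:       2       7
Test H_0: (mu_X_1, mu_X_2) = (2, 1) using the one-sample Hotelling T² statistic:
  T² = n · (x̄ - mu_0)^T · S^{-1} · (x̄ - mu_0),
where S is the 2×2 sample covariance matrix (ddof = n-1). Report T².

Step 1 — sample mean vector:
  mean(X_1) = (4 + 3 + 5 + 2) / 4 = 14/4 = 3.5
  mean(X_2) = (2 + 4 + 9 + 7) / 4 = 22/4 = 5.5
  x̄ = (3.5, 5.5),  deviation x̄ - mu_0 = (3.5, 5.5) - (2, 1) = (1.5, 4.5).

Step 2 — sample covariance matrix, S[i,j] = (1/(n-1)) · Σ_k (x_{k,i} - mean_i) · (x_{k,j} - mean_j), divisor n-1 = 3:
  S[X_1,X_1] = ((0.5)·(0.5) + (-0.5)·(-0.5) + (1.5)·(1.5) + (-1.5)·(-1.5)) / 3 = 5/3 = 1.6667
  S[X_1,X_2] = ((0.5)·(-3.5) + (-0.5)·(-1.5) + (1.5)·(3.5) + (-1.5)·(1.5)) / 3 = 2/3 = 0.6667
  S[X_2,X_2] = ((-3.5)·(-3.5) + (-1.5)·(-1.5) + (3.5)·(3.5) + (1.5)·(1.5)) / 3 = 29/3 = 9.6667
  S = [[1.6667, 0.6667],
 [0.6667, 9.6667]].

Step 3 — invert S. det(S) = 1.6667·9.6667 - (0.6667)² = 15.6667.
  S^{-1} = (1/det) · [[d, -b], [-b, a]] = [[0.617, -0.0426],
 [-0.0426, 0.1064]].

Step 4 — quadratic form (x̄ - mu_0)^T · S^{-1} · (x̄ - mu_0):
  S^{-1} · (x̄ - mu_0) = (0.734, 0.4149),
  (x̄ - mu_0)^T · [...] = (1.5)·(0.734) + (4.5)·(0.4149) = 2.9681.

Step 5 — scale by n: T² = 4 · 2.9681 = 11.8723.

T² ≈ 11.8723


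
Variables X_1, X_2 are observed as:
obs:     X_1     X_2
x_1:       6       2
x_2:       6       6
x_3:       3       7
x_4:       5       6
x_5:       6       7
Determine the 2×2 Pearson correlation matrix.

Step 1 — column means:
  mean(X_1) = (6 + 6 + 3 + 5 + 6) / 5 = 26/5 = 5.2
  mean(X_2) = (2 + 6 + 7 + 6 + 7) / 5 = 28/5 = 5.6

Step 2 — sample variances and covariances s[i,j] = (1/(n-1)) · Σ_k (x_{k,i} - mean_i) · (x_{k,j} - mean_j), with n-1 = 4:
  s[X_1,X_1] = ((0.8)·(0.8) + (0.8)·(0.8) + (-2.2)·(-2.2) + (-0.2)·(-0.2) + (0.8)·(0.8)) / 4 = 6.8/4 = 1.7
  s[X_1,X_2] = ((0.8)·(-3.6) + (0.8)·(0.4) + (-2.2)·(1.4) + (-0.2)·(0.4) + (0.8)·(1.4)) / 4 = -4.6/4 = -1.15
  s[X_2,X_2] = ((-3.6)·(-3.6) + (0.4)·(0.4) + (1.4)·(1.4) + (0.4)·(0.4) + (1.4)·(1.4)) / 4 = 17.2/4 = 4.3
  Sample standard deviations s_i = √(s[i,i]):
  s(X_1) = √(1.7) = 1.3038
  s(X_2) = √(4.3) = 2.0736

Step 3 — r_{ij} = s_{ij} / (s_i · s_j):
  r[X_1,X_1] = 1 (diagonal).
  r[X_1,X_2] = -1.15 / (1.3038 · 2.0736) = -1.15 / 2.7037 = -0.4253
  r[X_2,X_2] = 1 (diagonal).

R is symmetric with unit diagonal. Assembling:

R = [[1, -0.4253],
 [-0.4253, 1]]


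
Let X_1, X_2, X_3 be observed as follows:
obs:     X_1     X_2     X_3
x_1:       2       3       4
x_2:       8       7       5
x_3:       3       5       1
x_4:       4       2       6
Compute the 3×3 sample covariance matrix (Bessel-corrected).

Step 1 — column means:
  mean(X_1) = (2 + 8 + 3 + 4) / 4 = 17/4 = 4.25
  mean(X_2) = (3 + 7 + 5 + 2) / 4 = 17/4 = 4.25
  mean(X_3) = (4 + 5 + 1 + 6) / 4 = 16/4 = 4

Step 2 — sample covariance S[i,j] = (1/(n-1)) · Σ_k (x_{k,i} - mean_i) · (x_{k,j} - mean_j), with n-1 = 3.
  S[X_1,X_1] = ((-2.25)·(-2.25) + (3.75)·(3.75) + (-1.25)·(-1.25) + (-0.25)·(-0.25)) / 3 = 20.75/3 = 6.9167
  S[X_1,X_2] = ((-2.25)·(-1.25) + (3.75)·(2.75) + (-1.25)·(0.75) + (-0.25)·(-2.25)) / 3 = 12.75/3 = 4.25
  S[X_1,X_3] = ((-2.25)·(0) + (3.75)·(1) + (-1.25)·(-3) + (-0.25)·(2)) / 3 = 7/3 = 2.3333
  S[X_2,X_2] = ((-1.25)·(-1.25) + (2.75)·(2.75) + (0.75)·(0.75) + (-2.25)·(-2.25)) / 3 = 14.75/3 = 4.9167
  S[X_2,X_3] = ((-1.25)·(0) + (2.75)·(1) + (0.75)·(-3) + (-2.25)·(2)) / 3 = -4/3 = -1.3333
  S[X_3,X_3] = ((0)·(0) + (1)·(1) + (-3)·(-3) + (2)·(2)) / 3 = 14/3 = 4.6667

S is symmetric (S[j,i] = S[i,j]). Assembling:

S = [[6.9167, 4.25, 2.3333],
 [4.25, 4.9167, -1.3333],
 [2.3333, -1.3333, 4.6667]]


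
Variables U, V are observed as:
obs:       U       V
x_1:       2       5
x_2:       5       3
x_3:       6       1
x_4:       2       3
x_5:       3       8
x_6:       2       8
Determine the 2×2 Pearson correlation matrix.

Step 1 — column means:
  mean(U) = (2 + 5 + 6 + 2 + 3 + 2) / 6 = 20/6 = 3.3333
  mean(V) = (5 + 3 + 1 + 3 + 8 + 8) / 6 = 28/6 = 4.6667

Step 2 — sample variances and covariances s[i,j] = (1/(n-1)) · Σ_k (x_{k,i} - mean_i) · (x_{k,j} - mean_j), with n-1 = 5:
  s[U,U] = ((-1.3333)·(-1.3333) + (1.6667)·(1.6667) + (2.6667)·(2.6667) + (-1.3333)·(-1.3333) + (-0.3333)·(-0.3333) + (-1.3333)·(-1.3333)) / 5 = 15.3333/5 = 3.0667
  s[U,V] = ((-1.3333)·(0.3333) + (1.6667)·(-1.6667) + (2.6667)·(-3.6667) + (-1.3333)·(-1.6667) + (-0.3333)·(3.3333) + (-1.3333)·(3.3333)) / 5 = -16.3333/5 = -3.2667
  s[V,V] = ((0.3333)·(0.3333) + (-1.6667)·(-1.6667) + (-3.6667)·(-3.6667) + (-1.6667)·(-1.6667) + (3.3333)·(3.3333) + (3.3333)·(3.3333)) / 5 = 41.3333/5 = 8.2667
  Sample standard deviations s_i = √(s[i,i]):
  s(U) = √(3.0667) = 1.7512
  s(V) = √(8.2667) = 2.8752

Step 3 — r_{ij} = s_{ij} / (s_i · s_j):
  r[U,U] = 1 (diagonal).
  r[U,V] = -3.2667 / (1.7512 · 2.8752) = -3.2667 / 5.035 = -0.6488
  r[V,V] = 1 (diagonal).

R is symmetric with unit diagonal. Assembling:

R = [[1, -0.6488],
 [-0.6488, 1]]


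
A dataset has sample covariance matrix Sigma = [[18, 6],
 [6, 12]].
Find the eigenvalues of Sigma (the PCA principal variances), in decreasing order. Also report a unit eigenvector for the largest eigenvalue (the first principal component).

Step 1 — characteristic polynomial of 2×2 Sigma:
  det(Sigma - λI) = λ² - trace · λ + det = 0.
  trace = 18 + 12 = 30, det = 18·12 - (6)² = 180.
Step 2 — discriminant:
  Δ = trace² - 4·det = 900 - 720 = 180.
Step 3 — eigenvalues:
  λ = (trace ± √Δ)/2 = (30 ± 13.4164)/2,
  λ_1 = 21.7082,  λ_2 = 8.2918.

Step 4 — unit eigenvector for λ_1: solve (Sigma - λ_1 I)v = 0. First row:
  (18 - 21.7082)·v_x + (6)·v_y = 0, i.e. (-3.7082)·v_x + (6)·v_y = 0,
  so v ∝ (b, λ_1 - a) = (6, 3.7082) = u.
  ||u|| = √((6)² + (3.7082)²) = √(49.7508) ≈ 7.0534,
  v_1 = u/||u|| ≈ (0.8507, 0.5257) (||v_1|| = 1).

λ_1 = 21.7082,  λ_2 = 8.2918;  v_1 ≈ (0.8507, 0.5257)


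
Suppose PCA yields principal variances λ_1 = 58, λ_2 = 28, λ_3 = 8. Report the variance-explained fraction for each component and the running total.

Step 1 — total variance = trace(Sigma) = Σ λ_i = 58 + 28 + 8 = 94.

Step 2 — fraction explained by component i = λ_i / Σ λ:
  PC1: 58/94 = 0.617
  PC2: 28/94 = 0.2979
  PC3: 8/94 = 0.0851

Step 3 — cumulative fraction after k components = (λ_1 + ... + λ_k) / Σ λ:
  k = 1: 58/94 = 0.617
  k = 2: (58 + 28)/94 = 86/94 = 0.9149
  k = 3: (58 + 28 + 8)/94 = 94/94 = 1

Summary (fraction, with percent):

explained: PC1 0.617 (61.7%), PC2 0.2979 (29.79%), PC3 0.0851 (8.51%);  cumulative: 0.617, 0.9149, 1


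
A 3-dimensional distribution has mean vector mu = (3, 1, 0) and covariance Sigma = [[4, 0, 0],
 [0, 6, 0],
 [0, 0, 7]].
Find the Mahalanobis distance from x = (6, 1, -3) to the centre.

Step 1 — centre the observation: (x - mu) = (3, 0, -3).

Step 2 — invert Sigma (cofactor / det for 3×3, or solve directly):
  Sigma^{-1} = [[0.25, 0, 0],
 [0, 0.1667, 0],
 [0, 0, 0.1429]].

Step 3 — form the quadratic (x - mu)^T · Sigma^{-1} · (x - mu):
  Sigma^{-1} · (x - mu) = (0.75, 0, -0.4286).
  (x - mu)^T · [Sigma^{-1} · (x - mu)] = (3)·(0.75) + (0)·(0) + (-3)·(-0.4286) = 3.5357.

Step 4 — take square root: d = √(3.5357) ≈ 1.8803.

d(x, mu) = √(3.5357) ≈ 1.8803


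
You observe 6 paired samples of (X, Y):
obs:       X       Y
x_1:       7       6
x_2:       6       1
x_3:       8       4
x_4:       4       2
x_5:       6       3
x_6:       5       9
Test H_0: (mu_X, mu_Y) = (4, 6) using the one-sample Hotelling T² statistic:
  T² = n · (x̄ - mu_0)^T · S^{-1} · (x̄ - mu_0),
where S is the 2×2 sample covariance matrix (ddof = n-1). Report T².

Step 1 — sample mean vector:
  mean(X) = (7 + 6 + 8 + 4 + 6 + 5) / 6 = 36/6 = 6
  mean(Y) = (6 + 1 + 4 + 2 + 3 + 9) / 6 = 25/6 = 4.1667
  x̄ = (6, 4.1667),  deviation x̄ - mu_0 = (6, 4.1667) - (4, 6) = (2, -1.8333).

Step 2 — sample covariance matrix, S[i,j] = (1/(n-1)) · Σ_k (x_{k,i} - mean_i) · (x_{k,j} - mean_j), divisor n-1 = 5:
  S[X,X] = ((1)·(1) + (0)·(0) + (2)·(2) + (-2)·(-2) + (0)·(0) + (-1)·(-1)) / 5 = 10/5 = 2
  S[X,Y] = ((1)·(1.8333) + (0)·(-3.1667) + (2)·(-0.1667) + (-2)·(-2.1667) + (0)·(-1.1667) + (-1)·(4.8333)) / 5 = 1/5 = 0.2
  S[Y,Y] = ((1.8333)·(1.8333) + (-3.1667)·(-3.1667) + (-0.1667)·(-0.1667) + (-2.1667)·(-2.1667) + (-1.1667)·(-1.1667) + (4.8333)·(4.8333)) / 5 = 42.8333/5 = 8.5667
  S = [[2, 0.2],
 [0.2, 8.5667]].

Step 3 — invert S. det(S) = 2·8.5667 - (0.2)² = 17.0933.
  S^{-1} = (1/det) · [[d, -b], [-b, a]] = [[0.5012, -0.0117],
 [-0.0117, 0.117]].

Step 4 — quadratic form (x̄ - mu_0)^T · S^{-1} · (x̄ - mu_0):
  S^{-1} · (x̄ - mu_0) = (1.0238, -0.2379),
  (x̄ - mu_0)^T · [...] = (2)·(1.0238) + (-1.8333)·(-0.2379) = 2.4837.

Step 5 — scale by n: T² = 6 · 2.4837 = 14.9025.

T² ≈ 14.9025


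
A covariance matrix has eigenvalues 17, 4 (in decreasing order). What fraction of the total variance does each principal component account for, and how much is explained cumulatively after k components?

Step 1 — total variance = trace(Sigma) = Σ λ_i = 17 + 4 = 21.

Step 2 — fraction explained by component i = λ_i / Σ λ:
  PC1: 17/21 = 0.8095
  PC2: 4/21 = 0.1905

Step 3 — cumulative fraction after k components = (λ_1 + ... + λ_k) / Σ λ:
  k = 1: 17/21 = 0.8095
  k = 2: (17 + 4)/21 = 21/21 = 1

Summary (fraction, with percent):

explained: PC1 0.8095 (80.95%), PC2 0.1905 (19.05%);  cumulative: 0.8095, 1


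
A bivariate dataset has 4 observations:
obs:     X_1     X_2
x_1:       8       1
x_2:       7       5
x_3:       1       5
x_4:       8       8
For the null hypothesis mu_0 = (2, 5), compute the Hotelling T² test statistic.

Step 1 — sample mean vector:
  mean(X_1) = (8 + 7 + 1 + 8) / 4 = 24/4 = 6
  mean(X_2) = (1 + 5 + 5 + 8) / 4 = 19/4 = 4.75
  x̄ = (6, 4.75),  deviation x̄ - mu_0 = (6, 4.75) - (2, 5) = (4, -0.25).

Step 2 — sample covariance matrix, S[i,j] = (1/(n-1)) · Σ_k (x_{k,i} - mean_i) · (x_{k,j} - mean_j), divisor n-1 = 3:
  S[X_1,X_1] = ((2)·(2) + (1)·(1) + (-5)·(-5) + (2)·(2)) / 3 = 34/3 = 11.3333
  S[X_1,X_2] = ((2)·(-3.75) + (1)·(0.25) + (-5)·(0.25) + (2)·(3.25)) / 3 = -2/3 = -0.6667
  S[X_2,X_2] = ((-3.75)·(-3.75) + (0.25)·(0.25) + (0.25)·(0.25) + (3.25)·(3.25)) / 3 = 24.75/3 = 8.25
  S = [[11.3333, -0.6667],
 [-0.6667, 8.25]].

Step 3 — invert S. det(S) = 11.3333·8.25 - (-0.6667)² = 93.0556.
  S^{-1} = (1/det) · [[d, -b], [-b, a]] = [[0.0887, 0.0072],
 [0.0072, 0.1218]].

Step 4 — quadratic form (x̄ - mu_0)^T · S^{-1} · (x̄ - mu_0):
  S^{-1} · (x̄ - mu_0) = (0.3528, -0.0018),
  (x̄ - mu_0)^T · [...] = (4)·(0.3528) + (-0.25)·(-0.0018) = 1.4118.

Step 5 — scale by n: T² = 4 · 1.4118 = 5.6472.

T² ≈ 5.6472


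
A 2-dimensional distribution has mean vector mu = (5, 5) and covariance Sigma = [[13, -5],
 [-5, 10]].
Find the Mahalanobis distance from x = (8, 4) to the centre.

Step 1 — centre the observation: (x - mu) = (3, -1).

Step 2 — invert Sigma. det(Sigma) = 13·10 - (-5)² = 105.
  Sigma^{-1} = (1/det) · [[d, -b], [-b, a]] = [[0.0952, 0.0476],
 [0.0476, 0.1238]].

Step 3 — form the quadratic (x - mu)^T · Sigma^{-1} · (x - mu):
  Sigma^{-1} · (x - mu) = (0.2381, 0.019).
  (x - mu)^T · [Sigma^{-1} · (x - mu)] = (3)·(0.2381) + (-1)·(0.019) = 0.6952.

Step 4 — take square root: d = √(0.6952) ≈ 0.8338.

d(x, mu) = √(0.6952) ≈ 0.8338


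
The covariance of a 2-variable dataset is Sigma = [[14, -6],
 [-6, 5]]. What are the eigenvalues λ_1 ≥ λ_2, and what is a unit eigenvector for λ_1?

Step 1 — characteristic polynomial of 2×2 Sigma:
  det(Sigma - λI) = λ² - trace · λ + det = 0.
  trace = 14 + 5 = 19, det = 14·5 - (-6)² = 34.
Step 2 — discriminant:
  Δ = trace² - 4·det = 361 - 136 = 225.
Step 3 — eigenvalues:
  λ = (trace ± √Δ)/2 = (19 ± 15)/2,
  λ_1 = 17,  λ_2 = 2.

Step 4 — unit eigenvector for λ_1: solve (Sigma - λ_1 I)v = 0. First row:
  (14 - 17)·v_x + (-6)·v_y = 0, i.e. (-3)·v_x + (-6)·v_y = 0,
  so v ∝ (b, λ_1 - a) = (-6, 3); multiply by -1 so the first entry is positive: u = (6, -3).
  ||u|| = √((6)² + (-3)²) = √(45) ≈ 6.7082,
  v_1 = u/||u|| ≈ (0.8944, -0.4472) (||v_1|| = 1).

λ_1 = 17,  λ_2 = 2;  v_1 ≈ (0.8944, -0.4472)


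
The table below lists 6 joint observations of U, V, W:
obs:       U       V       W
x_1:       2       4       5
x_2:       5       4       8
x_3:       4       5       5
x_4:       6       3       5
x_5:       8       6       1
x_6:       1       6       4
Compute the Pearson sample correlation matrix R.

Step 1 — column means:
  mean(U) = (2 + 5 + 4 + 6 + 8 + 1) / 6 = 26/6 = 4.3333
  mean(V) = (4 + 4 + 5 + 3 + 6 + 6) / 6 = 28/6 = 4.6667
  mean(W) = (5 + 8 + 5 + 5 + 1 + 4) / 6 = 28/6 = 4.6667

Step 2 — sample variances and covariances s[i,j] = (1/(n-1)) · Σ_k (x_{k,i} - mean_i) · (x_{k,j} - mean_j), with n-1 = 5:
  s[U,U] = ((-2.3333)·(-2.3333) + (0.6667)·(0.6667) + (-0.3333)·(-0.3333) + (1.6667)·(1.6667) + (3.6667)·(3.6667) + (-3.3333)·(-3.3333)) / 5 = 33.3333/5 = 6.6667
  s[U,V] = ((-2.3333)·(-0.6667) + (0.6667)·(-0.6667) + (-0.3333)·(0.3333) + (1.6667)·(-1.6667) + (3.6667)·(1.3333) + (-3.3333)·(1.3333)) / 5 = -1.3333/5 = -0.2667
  s[U,W] = ((-2.3333)·(0.3333) + (0.6667)·(3.3333) + (-0.3333)·(0.3333) + (1.6667)·(0.3333) + (3.6667)·(-3.6667) + (-3.3333)·(-0.6667)) / 5 = -9.3333/5 = -1.8667
  s[V,V] = ((-0.6667)·(-0.6667) + (-0.6667)·(-0.6667) + (0.3333)·(0.3333) + (-1.6667)·(-1.6667) + (1.3333)·(1.3333) + (1.3333)·(1.3333)) / 5 = 7.3333/5 = 1.4667
  s[V,W] = ((-0.6667)·(0.3333) + (-0.6667)·(3.3333) + (0.3333)·(0.3333) + (-1.6667)·(0.3333) + (1.3333)·(-3.6667) + (1.3333)·(-0.6667)) / 5 = -8.6667/5 = -1.7333
  s[W,W] = ((0.3333)·(0.3333) + (3.3333)·(3.3333) + (0.3333)·(0.3333) + (0.3333)·(0.3333) + (-3.6667)·(-3.6667) + (-0.6667)·(-0.6667)) / 5 = 25.3333/5 = 5.0667
  Sample standard deviations s_i = √(s[i,i]):
  s(U) = √(6.6667) = 2.582
  s(V) = √(1.4667) = 1.2111
  s(W) = √(5.0667) = 2.2509

Step 3 — r_{ij} = s_{ij} / (s_i · s_j):
  r[U,U] = 1 (diagonal).
  r[U,V] = -0.2667 / (2.582 · 1.2111) = -0.2667 / 3.1269 = -0.0853
  r[U,W] = -1.8667 / (2.582 · 2.2509) = -1.8667 / 5.8119 = -0.3212
  r[V,V] = 1 (diagonal).
  r[V,W] = -1.7333 / (1.2111 · 2.2509) = -1.7333 / 2.726 = -0.6359
  r[W,W] = 1 (diagonal).

R is symmetric with unit diagonal. Assembling:

R = [[1, -0.0853, -0.3212],
 [-0.0853, 1, -0.6359],
 [-0.3212, -0.6359, 1]]


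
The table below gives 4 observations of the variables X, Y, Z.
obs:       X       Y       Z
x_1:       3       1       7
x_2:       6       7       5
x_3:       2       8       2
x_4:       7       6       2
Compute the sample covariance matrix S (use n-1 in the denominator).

Step 1 — column means:
  mean(X) = (3 + 6 + 2 + 7) / 4 = 18/4 = 4.5
  mean(Y) = (1 + 7 + 8 + 6) / 4 = 22/4 = 5.5
  mean(Z) = (7 + 5 + 2 + 2) / 4 = 16/4 = 4

Step 2 — sample covariance S[i,j] = (1/(n-1)) · Σ_k (x_{k,i} - mean_i) · (x_{k,j} - mean_j), with n-1 = 3.
  S[X,X] = ((-1.5)·(-1.5) + (1.5)·(1.5) + (-2.5)·(-2.5) + (2.5)·(2.5)) / 3 = 17/3 = 5.6667
  S[X,Y] = ((-1.5)·(-4.5) + (1.5)·(1.5) + (-2.5)·(2.5) + (2.5)·(0.5)) / 3 = 4/3 = 1.3333
  S[X,Z] = ((-1.5)·(3) + (1.5)·(1) + (-2.5)·(-2) + (2.5)·(-2)) / 3 = -3/3 = -1
  S[Y,Y] = ((-4.5)·(-4.5) + (1.5)·(1.5) + (2.5)·(2.5) + (0.5)·(0.5)) / 3 = 29/3 = 9.6667
  S[Y,Z] = ((-4.5)·(3) + (1.5)·(1) + (2.5)·(-2) + (0.5)·(-2)) / 3 = -18/3 = -6
  S[Z,Z] = ((3)·(3) + (1)·(1) + (-2)·(-2) + (-2)·(-2)) / 3 = 18/3 = 6

S is symmetric (S[j,i] = S[i,j]). Assembling:

S = [[5.6667, 1.3333, -1],
 [1.3333, 9.6667, -6],
 [-1, -6, 6]]


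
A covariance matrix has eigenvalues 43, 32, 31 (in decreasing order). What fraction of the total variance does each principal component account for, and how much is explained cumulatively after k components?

Step 1 — total variance = trace(Sigma) = Σ λ_i = 43 + 32 + 31 = 106.

Step 2 — fraction explained by component i = λ_i / Σ λ:
  PC1: 43/106 = 0.4057
  PC2: 32/106 = 0.3019
  PC3: 31/106 = 0.2925

Step 3 — cumulative fraction after k components = (λ_1 + ... + λ_k) / Σ λ:
  k = 1: 43/106 = 0.4057
  k = 2: (43 + 32)/106 = 75/106 = 0.7075
  k = 3: (43 + 32 + 31)/106 = 106/106 = 1

Summary (fraction, with percent):

explained: PC1 0.4057 (40.57%), PC2 0.3019 (30.19%), PC3 0.2925 (29.25%);  cumulative: 0.4057, 0.7075, 1
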